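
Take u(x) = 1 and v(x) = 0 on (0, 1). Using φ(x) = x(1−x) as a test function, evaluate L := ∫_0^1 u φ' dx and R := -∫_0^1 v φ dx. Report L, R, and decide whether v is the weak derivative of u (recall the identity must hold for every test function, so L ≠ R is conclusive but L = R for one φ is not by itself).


LHS = 0, RHS = 0. Yes, v = u' weakly.

u(x) = 1, classical derivative u'(x) = 0.
φ(x) = x(1−x), so φ'(x) = 1 - 2*x.
Note φ(0) = φ(1) = 0, so the boundary term u·φ vanishes.
LHS = ∫_0^1 u(x) φ'(x) dx = ∫_0^1 (1 - 2*x) dx. Term by term:
  ∫_0^1 -2*x dx = -1;  ∫_0^1 1 dx = 1.
Sum: -1 + 1 = 0.
So LHS = 0.
∫_0^1 v(x) φ(x) dx = ∫_0^1 (0) dx. Term by term:
  ∫_0^1 0 dx = 0.
So RHS = -∫_0^1 v(x) φ(x) dx = 0.
LHS = RHS, so the identity holds for this test φ.
Moreover u is smooth here and v(x) = u'(x) = 0 pointwise, so the identity holds for every test function. Hence v is the weak derivative of u.


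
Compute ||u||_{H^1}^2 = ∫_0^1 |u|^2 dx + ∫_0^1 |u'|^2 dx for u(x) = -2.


||u||_{H^1}^2 = 4

The H^1 norm (squared) on an interval (0, L) is
  ||u||_{H^1}^2 = ∫_0^L u(x)^2 dx + ∫_0^L u'(x)^2 dx.
Compute u'(x) = 0.
Then u(x)^2 = 4 and u'(x)^2 = 0.
Integrate each monomial from 0 to 1 using ∫_0^1 c·x^n dx = c·1^(n+1)/(n+1):
  ∫_0^1 u(x)^2 dx = ∫_0^1 (4) dx. Term by term:
    ∫_0^1 4 dx = 4.
  ∫_0^1 u'(x)^2 dx = ∫_0^1 (0) dx. Term by term:
    ∫_0^1 0 dx = 0.
Adding: ||u||_{H^1}^2 = 4 + 0 = 4.


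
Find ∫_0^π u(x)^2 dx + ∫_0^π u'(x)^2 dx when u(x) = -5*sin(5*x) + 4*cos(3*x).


||u||_{H^1(0,π)}^2 = 405*π

u'(x) = -12*sin(3*x) - 25*cos(5*x).
Expand u² and (u')² and integrate term by term on (0, π), using: for integers n ≥ 1, ∫_0^π sin²(nx) dx = ∫_0^π cos²(nx) dx = π/2; for n ≠ n', ∫_0^π sin(nx)sin(n'x) dx = ∫_0^π cos(nx)cos(n'x) dx = 0; and by product-to-sum, ∫_0^π sin(nx)cos(n'x) dx = ½∫_0^π [sin((n+n')x) + sin((n−n')x)] dx, which is 0 when n+n' is even and 2n/(n²−n'²) when n+n' is odd (it need not vanish on (0, π)).
  u² squared terms: (-5)²·∫sin(5x)² dx = 25·π/2 = 25*π/2;  (4)²·∫cos(3x)² dx = 16·π/2 = 8*π.
  u² cross terms: 2·(-5)·(4)·∫sin(5x)·cos(3x) dx = -40·(0) = 0.
  So ∫_0^π u² dx = 25*π/2 + 8*π + 0 = 41*π/2.
  (u')² squared terms: (-25)²·∫cos(5x)² dx = 625·π/2 = 625*π/2;  (-12)²·∫sin(3x)² dx = 144·π/2 = 72*π.
  (u')² cross terms: 2·(-25)·(-12)·∫cos(5x)·sin(3x) dx = 600·(0) = 0.
  So ∫_0^π (u')² dx = 625*π/2 + 72*π + 0 = 769*π/2.
||u||_{H^1}^2 = (41*π/2) + (769*π/2) = 405*π.


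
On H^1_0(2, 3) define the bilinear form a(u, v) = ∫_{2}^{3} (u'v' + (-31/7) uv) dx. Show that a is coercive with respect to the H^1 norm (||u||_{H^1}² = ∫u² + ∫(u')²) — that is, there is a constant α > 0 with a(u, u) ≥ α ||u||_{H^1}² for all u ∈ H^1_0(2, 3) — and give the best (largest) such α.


α = (-31/7 + π^2)/(1 + π^2)

Coercivity of a(·,·) on H^1_0(2, 3) means a(u, u) ≥ α ||u||_{H^1}² for every u ∈ H^1_0.
The interval has length L = 1, and Poincaré/coercivity depend only on L. Here a(u, u) = ∫(u')² + (-31/7)·∫u².
Here c = -31/7 < 0 with |c| < (π/L)² = π^2, so coercivity still holds. The condition a(u,u) ≥ α||u||_{H^1}² reads (1−α)∫(u')² ≥ (α−c)∫u². Any admissible α is ≤ 1 (rapidly oscillating u have ∫u²/∫(u')² → 0), and α = 1 would force 0 ≥ (1−c)∫u², impossible since c < 1; so 1−α > 0. By the sharp Poincaré inequality on H^1_0 of an interval of length L, ∫(u')² ≥ (π/L)²∫u² with equality for the first sine mode sin(π(x−x₀)/L) (x₀ the left endpoint), so the inequality holds for all u iff (1−α)(π/L)² ≥ α − c, i.e. α ≤ ((π/L)² + c)/((π/L)² + 1) = (1 + c(L/π)²)/(1 + (L/π)²). (Direct route, valid since c ≤ 0: Poincaré gives c∫u² ≥ c(L/π)²∫(u')², so a(u,u) ≥ (1 + c(L/π)²)∫(u')², while ||u||_{H^1}² ≤ (1 + (L/π)²)∫(u')²; dividing yields the same α.) With (π/L)² = π^2 and c = -31/7, the largest admissible constant is α = ((π/L)² + c)/((π/L)² + 1).
Simplifying, α = (-31/7 + π^2)/(1 + π^2).


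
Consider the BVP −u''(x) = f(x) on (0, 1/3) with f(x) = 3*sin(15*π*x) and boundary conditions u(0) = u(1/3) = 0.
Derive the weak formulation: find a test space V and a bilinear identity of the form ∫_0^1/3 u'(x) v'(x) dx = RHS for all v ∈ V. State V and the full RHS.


V = H^1_0(0, 1/3) (so v(0) = v(1/3) = 0); weak form: ∫_0^1/3 u'v' dx = ∫_0^1/3 (3*sin(15*π*x)) v dx for all v ∈ V.

Multiply both sides by a test function v and integrate from 0 to 1/3:
  ∫_0^1/3 −u''(x) v(x) dx = ∫_0^1/3 f(x) v(x) dx.
Integrate the LHS by parts once:
  ∫_0^1/3 −u'' v dx = −[u'(x) v(x)]_0^1/3 + ∫_0^1/3 u'(x) v'(x) dx.
Thus ∫_0^1/3 u'(x) v'(x) dx = ∫_0^1/3 f(x) v(x) dx + [u'(x) v(x)]_0^1/3.
Choose V so that boundary terms are either known or forced to vanish.
u is Dirichlet: u(0) = u(1/3) = 0. Let V = H^1_0(0, 1/3); then v(0) = v(1/3) = 0, and [u' v]_0^1/3 = 0.
Weak formulation: find u (satisfying any essential BC) such that ∫_0^1/3 u'(x) v'(x) dx = ∫_0^1/3 f v dx for all v ∈ V.
Substituting f(x) = 3*sin(15*π*x), the right-hand side is ∫_0^1/3 (3*sin(15*π*x)) v dx.


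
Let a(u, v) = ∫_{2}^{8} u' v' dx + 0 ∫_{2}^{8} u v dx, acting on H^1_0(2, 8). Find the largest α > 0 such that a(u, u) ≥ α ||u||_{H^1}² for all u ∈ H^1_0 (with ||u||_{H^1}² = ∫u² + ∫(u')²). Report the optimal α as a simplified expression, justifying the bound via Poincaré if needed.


α = π^2/(π^2 + 36)

Coercivity of a(·,·) on H^1_0(2, 8) means a(u, u) ≥ α ||u||_{H^1}² for every u ∈ H^1_0.
The interval has length L = 6, and Poincaré/coercivity depend only on L. Here a(u, u) = ∫(u')² + (0)·∫u².
Here c = 0, so a(u,u) = ∫(u')² alone. The condition a(u,u) ≥ α||u||_{H^1}² reads (1−α)∫(u')² ≥ (α−c)∫u². Any admissible α is ≤ 1 (rapidly oscillating u have ∫u²/∫(u')² → 0), and α = 1 would force 0 ≥ (1−c)∫u², impossible since c < 1; so 1−α > 0. By the sharp Poincaré inequality on H^1_0 of an interval of length L, ∫(u')² ≥ (π/L)²∫u² with equality for the first sine mode sin(π(x−x₀)/L) (x₀ the left endpoint), so the inequality holds for all u iff (1−α)(π/L)² ≥ α − c, i.e. α ≤ ((π/L)² + c)/((π/L)² + 1) = (1 + c(L/π)²)/(1 + (L/π)²). (Direct route, valid since c ≤ 0: Poincaré gives c∫u² ≥ c(L/π)²∫(u')², so a(u,u) ≥ (1 + c(L/π)²)∫(u')², while ||u||_{H^1}² ≤ (1 + (L/π)²)∫(u')²; dividing yields the same α.) With (π/L)² = π^2/36 and c = 0, the largest admissible constant is α = ((π/L)² + c)/((π/L)² + 1).
Simplifying, α = π^2/(π^2 + 36).


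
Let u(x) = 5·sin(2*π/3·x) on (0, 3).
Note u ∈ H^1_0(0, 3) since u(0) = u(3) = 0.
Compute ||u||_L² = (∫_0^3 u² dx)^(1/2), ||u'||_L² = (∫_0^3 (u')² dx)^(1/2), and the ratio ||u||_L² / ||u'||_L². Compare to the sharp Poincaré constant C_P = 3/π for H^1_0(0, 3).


||u||_L² / ||u'||_L² = 3/(2*π) < C_P = 3/π.

u(x) = 5·sin(2*π/3·x), so u'(x) = 10*π*cos(2*π*x/3)/3.
Writing u(x) = A·sin(kπx/L) with A = 5 and k = 2, use ∫_0^L sin²(kπx/L) dx = L/2 and ∫_0^L cos²(kπx/L) dx = L/2.
u² = 25·sin²(2*π/3·x) and (u')² = 100*π^2/9·cos²(2*π/3·x), and each of sin², cos² integrates to L/2 = 3/2 over (0, 3).
∫_0^3 u² dx = 75/2, so ||u||_L² = 5*sqrt(6)/2.
∫_0^3 (u')² dx = 50*π^2/3, so ||u'||_L² = 5*sqrt(6)*π/3.
Ratio ||u||_L² / ||u'||_L² = 3/(2*π).
Sharp Poincaré constant on H^1_0(0, 3) is C_P = L/π = 3/π, achieved by sin(π/3·x).
This is the k = 2 harmonic; the ratio L/(kπ) is strictly less than C_P = L/π, consistent with the sharp inequality ||u||_L² ≤ C_P ||u'||_L².


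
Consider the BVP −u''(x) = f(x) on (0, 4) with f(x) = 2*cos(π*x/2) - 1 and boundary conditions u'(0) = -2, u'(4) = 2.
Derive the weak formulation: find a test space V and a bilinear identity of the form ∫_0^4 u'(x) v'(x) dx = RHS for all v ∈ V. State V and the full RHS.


V = H^1(0, 4) (v unrestricted at boundary; u is determined up to an additive constant); weak form: ∫_0^4 u'v' dx = ∫_0^4 (2*cos(π*x/2) - 1) v dx + 2·v(4) + 2·v(0) for all v ∈ V.

Multiply both sides by a test function v and integrate from 0 to 4:
  ∫_0^4 −u''(x) v(x) dx = ∫_0^4 f(x) v(x) dx.
Integrate the LHS by parts once:
  ∫_0^4 −u'' v dx = −[u'(x) v(x)]_0^4 + ∫_0^4 u'(x) v'(x) dx.
Thus ∫_0^4 u'(x) v'(x) dx = ∫_0^4 f(x) v(x) dx + [u'(x) v(x)]_0^4.
Choose V so that boundary terms are either known or forced to vanish.
u has inhomogeneous Neumann u'(0) = -2, u'(4) = 2. [u' v]_0^4 = (2)·v(4) − (-2)·v(0) = 2·v(4) + 2·v(0). Take V = H^1(0, 4); boundary term becomes part of RHS.
Weak formulation: find u (satisfying any essential BC) such that ∫_0^4 u'(x) v'(x) dx = ∫_0^4 f v dx + 2·v(4) + 2·v(0) for all v ∈ V (Neumann data are natural BCs: they enter the RHS as boundary terms).
Substituting f(x) = 2*cos(π*x/2) - 1, the right-hand side is ∫_0^4 (2*cos(π*x/2) - 1) v dx + 2·v(4) + 2·v(0).
Compatibility check (pure Neumann): taking v ≡ 1 ∈ V gives 0 = ∫_0^4 f dx + (2) − (-2), i.e. ∫_0^4 f dx must equal u'(0) − u'(4) = -4. Indeed ∫_0^4 (2*cos(π*x/2) - 1) dx = -4, so the data are compatible. The solution is then unique only up to an additive constant (fix it e.g. by requiring ∫_0^4 u dx = 0).


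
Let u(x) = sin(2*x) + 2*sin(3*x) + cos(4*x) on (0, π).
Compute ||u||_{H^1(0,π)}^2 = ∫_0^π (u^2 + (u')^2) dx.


||u||_{H^1(0,π)}^2 = -408/7 + 31*π

u'(x) = -4*sin(4*x) + 2*cos(2*x) + 6*cos(3*x).
Expand u² and (u')² and integrate term by term on (0, π), using: for integers n ≥ 1, ∫_0^π sin²(nx) dx = ∫_0^π cos²(nx) dx = π/2; for n ≠ n', ∫_0^π sin(nx)sin(n'x) dx = ∫_0^π cos(nx)cos(n'x) dx = 0; and by product-to-sum, ∫_0^π sin(nx)cos(n'x) dx = ½∫_0^π [sin((n+n')x) + sin((n−n')x)] dx, which is 0 when n+n' is even and 2n/(n²−n'²) when n+n' is odd (it need not vanish on (0, π)).
  u² squared terms: (2)²·∫sin(3x)² dx = 4·π/2 = 2*π;  (1)²·∫cos(4x)² dx = 1·π/2 = π/2;  (1)²·∫sin(2x)² dx = 1·π/2 = π/2.
  u² cross terms: 2·(2)·(1)·∫sin(3x)·cos(4x) dx = 4·(-6/7) = -24/7;  2·(2)·(1)·∫sin(3x)·sin(2x) dx = 4·(0) = 0;  2·(1)·(1)·∫cos(4x)·sin(2x) dx = 2·(0) = 0.
  So ∫_0^π u² dx = 2*π + π/2 + π/2 − 24/7 + 0 + 0 = -24/7 + 3*π.
  (u')² squared terms: (-4)²·∫sin(4x)² dx = 16·π/2 = 8*π;  (2)²·∫cos(2x)² dx = 4·π/2 = 2*π;  (6)²·∫cos(3x)² dx = 36·π/2 = 18*π.
  (u')² cross terms: 2·(-4)·(2)·∫sin(4x)·cos(2x) dx = -16·(0) = 0;  2·(-4)·(6)·∫sin(4x)·cos(3x) dx = -48·(8/7) = -384/7;  2·(2)·(6)·∫cos(2x)·cos(3x) dx = 24·(0) = 0.
  So ∫_0^π (u')² dx = 8*π + 2*π + 18*π + 0 − 384/7 + 0 = -384/7 + 28*π.
||u||_{H^1}^2 = (-24/7 + 3*π) + (-384/7 + 28*π) = -408/7 + 31*π.


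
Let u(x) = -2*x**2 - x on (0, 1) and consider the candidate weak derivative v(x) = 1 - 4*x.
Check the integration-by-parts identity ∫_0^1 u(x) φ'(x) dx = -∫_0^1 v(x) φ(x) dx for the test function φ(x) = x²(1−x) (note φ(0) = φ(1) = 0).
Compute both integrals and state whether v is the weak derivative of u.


LHS = 17/60, RHS = 7/60. No, v is not the weak derivative of u.

u(x) = -2*x**2 - x, classical derivative u'(x) = -4*x - 1.
φ(x) = x²(1−x), so φ'(x) = x*(2 - 3*x).
Note φ(0) = φ(1) = 0, so the boundary term u·φ vanishes.
LHS = ∫_0^1 u(x) φ'(x) dx = ∫_0^1 (6*x^4 - x^3 - 2*x^2) dx. Term by term:
  ∫_0^1 6*x^4 dx = 6/5;  ∫_0^1 -x^3 dx = -1/4;  ∫_0^1 -2*x^2 dx = -2/3.
Sum: 6/5 − 1/4 − 2/3 = 17/60.
So LHS = 17/60.
∫_0^1 v(x) φ(x) dx = ∫_0^1 (4*x^4 - 5*x^3 + x^2) dx. Term by term:
  ∫_0^1 4*x^4 dx = 4/5;  ∫_0^1 -5*x^3 dx = -5/4;  ∫_0^1 x^2 dx = 1/3.
Sum: 4/5 − 5/4 + 1/3 = -7/60.
So RHS = -∫_0^1 v(x) φ(x) dx = 7/60.
LHS − RHS = 1/6 ≠ 0, so the identity fails.
(For a valid weak derivative the identity must hold for EVERY test function, in particular this one. The failure shows v is NOT the weak derivative of u.)
Correct weak derivative would be u'(x) = -4*x - 1.


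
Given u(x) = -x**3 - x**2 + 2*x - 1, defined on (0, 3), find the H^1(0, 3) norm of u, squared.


||u||_{H^1}^2 = 69477/70

The H^1 norm (squared) on an interval (0, L) is
  ||u||_{H^1}^2 = ∫_0^L u(x)^2 dx + ∫_0^L u'(x)^2 dx.
Compute u'(x) = -3*x**2 - 2*x + 2.
Then u(x)^2 = x**6 + 2*x**5 - 3*x**4 - 2*x**3 + 6*x**2 - 4*x + 1 and u'(x)^2 = 9*x**4 + 12*x**3 - 8*x**2 - 8*x + 4.
Integrate each monomial from 0 to 3 using ∫_0^3 c·x^n dx = c·3^(n+1)/(n+1):
  ∫_0^3 u(x)^2 dx = ∫_0^3 (x^6 + 2*x^5 - 3*x^4 - 2*x^3 + 6*x^2 - 4*x + 1) dx. Term by term:
    ∫_0^3 x^6 dx = 2187/7;  ∫_0^3 2*x^5 dx = 243;  ∫_0^3 -3*x^4 dx = -729/5;
    ∫_0^3 -2*x^3 dx = -81/2;  ∫_0^3 6*x^2 dx = 54;  ∫_0^3 -4*x dx = -18;
    ∫_0^3 1 dx = 3.
  Sum: 2187/7 + 243 − 729/5 − 81/2 + 54 − 18 + 3 = 28569/70.
  ∫_0^3 u'(x)^2 dx = ∫_0^3 (9*x^4 + 12*x^3 - 8*x^2 - 8*x + 4) dx. Term by term:
    ∫_0^3 9*x^4 dx = 2187/5;  ∫_0^3 12*x^3 dx = 243;  ∫_0^3 -8*x^2 dx = -72;
    ∫_0^3 -8*x dx = -36;  ∫_0^3 4 dx = 12.
  Sum: 2187/5 + 243 − 72 − 36 + 12 = 2922/5.
Adding: ||u||_{H^1}^2 = 28569/70 + 2922/5 = 69477/70.


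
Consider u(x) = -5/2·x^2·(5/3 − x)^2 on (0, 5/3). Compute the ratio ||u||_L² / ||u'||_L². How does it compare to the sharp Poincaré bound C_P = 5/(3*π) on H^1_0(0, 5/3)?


||u||_L² / ||u'||_L² = 5*sqrt(3)/18 < C_P = 5/(3*π).

u(x) = -5/2·x^2·(5/3 − x)^2, so u'(x) = 5*x*(-18*x^2 + 45*x - 25)/9.
u(x) = -5/2·x^2·(5/3 − x)^2 vanishes at x = 0 and x = 5/3, so u ∈ H^1_0(0, 5/3). Differentiate via the product rule and integrate the resulting polynomials term by term.
  ∫_0^5/3 u² dx = ∫_0^5/3 (25*x^8/4 - 125*x^7/3 + 625*x^6/6 - 3125*x^5/27 + 15625*x^4/324) dx. Term by term:
    ∫_0^5/3 25*x^8/4 dx = 48828125/708588;  ∫_0^5/3 -125*x^7/3 dx = -48828125/157464;  ∫_0^5/3 625*x^6/6 dx = 48828125/91854;
    ∫_0^5/3 -3125*x^5/27 dx = -48828125/118098;  ∫_0^5/3 15625*x^4/324 dx = 9765625/78732.
  Sum: 48828125/708588 − 48828125/157464 + 48828125/91854 − 48828125/118098 + 9765625/78732 = 9765625/9920232.
  ∫_0^5/3 (u')² dx = ∫_0^5/3 (100*x^6 - 500*x^5 + 8125*x^4/9 - 6250*x^3/9 + 15625*x^2/81) dx. Term by term:
    ∫_0^5/3 100*x^6 dx = 7812500/15309;  ∫_0^5/3 -500*x^5 dx = -3906250/2187;  ∫_0^5/3 8125*x^4/9 dx = 5078125/2187;
    ∫_0^5/3 -6250*x^3/9 dx = -1953125/1458;  ∫_0^5/3 15625*x^2/81 dx = 1953125/6561.
  Sum: 7812500/15309 − 3906250/2187 + 5078125/2187 − 1953125/1458 + 1953125/6561 = 390625/91854.
∫_0^5/3 u² dx = 9765625/9920232, so ||u||_L² = 3125*sqrt(42)/20412.
∫_0^5/3 (u')² dx = 390625/91854, so ||u'||_L² = 625*sqrt(14)/1134.
Ratio ||u||_L² / ||u'||_L² = 5*sqrt(3)/18.
Sharp Poincaré constant on H^1_0(0, 5/3) is C_P = L/π = 5/(3*π), achieved by sin(3*π/5·x).
A polynomial bump cannot attain the sharp Poincaré constant (only the first sine eigenfunction does), so the ratio is strictly less than C_P, consistent with ||u||_L² ≤ C_P ||u'||_L².


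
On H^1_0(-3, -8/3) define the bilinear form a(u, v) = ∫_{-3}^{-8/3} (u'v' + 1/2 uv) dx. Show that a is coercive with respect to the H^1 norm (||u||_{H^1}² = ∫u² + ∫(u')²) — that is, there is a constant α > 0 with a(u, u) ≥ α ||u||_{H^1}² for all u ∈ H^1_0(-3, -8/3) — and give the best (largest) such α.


α = (1 + 18*π^2)/(2*(1 + 9*π^2))

Coercivity of a(·,·) on H^1_0(-3, -8/3) means a(u, u) ≥ α ||u||_{H^1}² for every u ∈ H^1_0.
The interval has length L = 1/3, and Poincaré/coercivity depend only on L. Here a(u, u) = ∫(u')² + (1/2)·∫u².
Here 0 < c = 1/2 < 1. The condition a(u,u) ≥ α||u||_{H^1}² reads (1−α)∫(u')² ≥ (α−c)∫u². Any admissible α is ≤ 1 (rapidly oscillating u have ∫u²/∫(u')² → 0), and α = 1 would force 0 ≥ (1−c)∫u², impossible since c < 1; so 1−α > 0. By the sharp Poincaré inequality on H^1_0 of an interval of length L, ∫(u')² ≥ (π/L)²∫u² with equality for the first sine mode sin(π(x−x₀)/L) (x₀ the left endpoint), so the inequality holds for all u iff (1−α)(π/L)² ≥ α − c, i.e. α ≤ ((π/L)² + c)/((π/L)² + 1) = (1 + c(L/π)²)/(1 + (L/π)²). With (π/L)² = 9*π^2 and c = 1/2, the largest admissible constant is α = ((π/L)² + c)/((π/L)² + 1).
Simplifying, α = (1 + 18*π^2)/(2*(1 + 9*π^2)).


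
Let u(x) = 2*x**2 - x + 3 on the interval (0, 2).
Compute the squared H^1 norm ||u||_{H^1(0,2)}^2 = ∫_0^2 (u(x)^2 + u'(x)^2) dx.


||u||_{H^1}^2 = 1184/15

The H^1 norm (squared) on an interval (0, L) is
  ||u||_{H^1}^2 = ∫_0^L u(x)^2 dx + ∫_0^L u'(x)^2 dx.
Compute u'(x) = 4*x - 1.
Then u(x)^2 = 4*x**4 - 4*x**3 + 13*x**2 - 6*x + 9 and u'(x)^2 = 16*x**2 - 8*x + 1.
Integrate each monomial from 0 to 2 using ∫_0^2 c·x^n dx = c·2^(n+1)/(n+1):
  ∫_0^2 u(x)^2 dx = ∫_0^2 (4*x^4 - 4*x^3 + 13*x^2 - 6*x + 9) dx. Term by term:
    ∫_0^2 4*x^4 dx = 128/5;  ∫_0^2 -4*x^3 dx = -16;  ∫_0^2 13*x^2 dx = 104/3;
    ∫_0^2 -6*x dx = -12;  ∫_0^2 9 dx = 18.
  Sum: 128/5 − 16 + 104/3 − 12 + 18 = 754/15.
  ∫_0^2 u'(x)^2 dx = ∫_0^2 (16*x^2 - 8*x + 1) dx. Term by term:
    ∫_0^2 16*x^2 dx = 128/3;  ∫_0^2 -8*x dx = -16;  ∫_0^2 1 dx = 2.
  Sum: 128/3 − 16 + 2 = 86/3.
Adding: ||u||_{H^1}^2 = 754/15 + 86/3 = 1184/15.


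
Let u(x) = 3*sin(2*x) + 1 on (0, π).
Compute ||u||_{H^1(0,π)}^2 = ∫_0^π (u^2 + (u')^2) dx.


||u||_{H^1(0,π)}^2 = 47*π/2

u'(x) = 6*cos(2*x).
Expand u² and (u')² and integrate term by term on (0, π), using: for integers n ≥ 1, ∫_0^π sin²(nx) dx = ∫_0^π cos²(nx) dx = π/2; for n ≠ n', ∫_0^π sin(nx)sin(n'x) dx = ∫_0^π cos(nx)cos(n'x) dx = 0; and by product-to-sum, ∫_0^π sin(nx)cos(n'x) dx = ½∫_0^π [sin((n+n')x) + sin((n−n')x)] dx, which is 0 when n+n' is even and 2n/(n²−n'²) when n+n' is odd (it need not vanish on (0, π)). For the constant mode: ∫_0^π 1 dx = π, ∫_0^π cos(nx) dx = 0, ∫_0^π sin(nx) dx = (1−(−1)^n)/n.
  u² squared terms: (1)²·∫1 dx = 1·π = π;  (3)²·∫sin(2x)² dx = 9·π/2 = 9*π/2.
  u² cross terms: 2·(1)·(3)·∫1·sin(2x) dx = 6·(0) = 0.
  So ∫_0^π u² dx = π + 9*π/2 + 0 = 11*π/2.
  (u')² squared terms: (6)²·∫cos(2x)² dx = 36·π/2 = 18*π.
  So ∫_0^π (u')² dx = 18*π.
||u||_{H^1}^2 = (11*π/2) + (18*π) = 47*π/2.


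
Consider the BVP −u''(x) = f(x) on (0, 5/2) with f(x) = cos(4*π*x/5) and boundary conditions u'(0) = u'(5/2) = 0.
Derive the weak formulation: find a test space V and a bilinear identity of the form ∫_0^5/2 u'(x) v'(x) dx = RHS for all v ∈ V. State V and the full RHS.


V = H^1(0, 5/2) (no boundary constraint on v; u is determined up to an additive constant); weak form: ∫_0^5/2 u'v' dx = ∫_0^5/2 (cos(4*π*x/5)) v dx for all v ∈ V.

Multiply both sides by a test function v and integrate from 0 to 5/2:
  ∫_0^5/2 −u''(x) v(x) dx = ∫_0^5/2 f(x) v(x) dx.
Integrate the LHS by parts once:
  ∫_0^5/2 −u'' v dx = −[u'(x) v(x)]_0^5/2 + ∫_0^5/2 u'(x) v'(x) dx.
Thus ∫_0^5/2 u'(x) v'(x) dx = ∫_0^5/2 f(x) v(x) dx + [u'(x) v(x)]_0^5/2.
Choose V so that boundary terms are either known or forced to vanish.
u has homogeneous Neumann: u'(0) = u'(5/2) = 0. So [u' v]_0^5/2 = 0·v(5/2) − 0·v(0) = 0 for any v; take V = H^1(0, 5/2).
Weak formulation: find u (satisfying any essential BC) such that ∫_0^5/2 u'(x) v'(x) dx = ∫_0^5/2 f v dx for all v ∈ V (homogeneous Neumann, so boundary terms vanish).
Substituting f(x) = cos(4*π*x/5), the right-hand side is ∫_0^5/2 (cos(4*π*x/5)) v dx.
Compatibility check (pure Neumann): taking v ≡ 1 ∈ V gives 0 = ∫_0^5/2 f dx + (0) − (0), i.e. ∫_0^5/2 f dx must equal u'(0) − u'(5/2) = 0. Indeed ∫_0^5/2 (cos(4*π*x/5)) dx = 0, so the data are compatible. The solution is then unique only up to an additive constant (fix it e.g. by requiring ∫_0^5/2 u dx = 0).


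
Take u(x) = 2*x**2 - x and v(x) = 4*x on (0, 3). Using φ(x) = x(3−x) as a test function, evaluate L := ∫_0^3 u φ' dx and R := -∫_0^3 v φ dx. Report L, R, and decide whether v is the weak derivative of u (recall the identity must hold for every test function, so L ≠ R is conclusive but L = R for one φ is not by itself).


LHS = -45/2, RHS = -27. No, v is not the weak derivative of u.

u(x) = 2*x**2 - x, classical derivative u'(x) = 4*x - 1.
φ(x) = x(3−x), so φ'(x) = 3 - 2*x.
Note φ(0) = φ(3) = 0, so the boundary term u·φ vanishes.
LHS = ∫_0^3 u(x) φ'(x) dx = ∫_0^3 (-4*x^3 + 8*x^2 - 3*x) dx. Term by term:
  ∫_0^3 -4*x^3 dx = -81;  ∫_0^3 8*x^2 dx = 72;  ∫_0^3 -3*x dx = -27/2.
Sum: -81 + 72 − 27/2 = -45/2.
So LHS = -45/2.
∫_0^3 v(x) φ(x) dx = ∫_0^3 (-4*x^3 + 12*x^2) dx. Term by term:
  ∫_0^3 -4*x^3 dx = -81;  ∫_0^3 12*x^2 dx = 108.
Sum: -81 + 108 = 27.
So RHS = -∫_0^3 v(x) φ(x) dx = -27.
LHS − RHS = 9/2 ≠ 0, so the identity fails.
(For a valid weak derivative the identity must hold for EVERY test function, in particular this one. The failure shows v is NOT the weak derivative of u.)
Correct weak derivative would be u'(x) = 4*x - 1.


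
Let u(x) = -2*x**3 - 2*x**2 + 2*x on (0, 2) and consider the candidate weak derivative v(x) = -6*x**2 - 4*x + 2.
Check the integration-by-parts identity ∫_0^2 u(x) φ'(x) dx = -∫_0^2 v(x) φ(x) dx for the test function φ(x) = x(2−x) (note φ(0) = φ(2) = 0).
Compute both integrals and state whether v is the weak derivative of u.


LHS = 184/15, RHS = 184/15. Yes, v = u' weakly.

u(x) = -2*x**3 - 2*x**2 + 2*x, classical derivative u'(x) = -6*x**2 - 4*x + 2.
φ(x) = x(2−x), so φ'(x) = 2 - 2*x.
Note φ(0) = φ(2) = 0, so the boundary term u·φ vanishes.
LHS = ∫_0^2 u(x) φ'(x) dx = ∫_0^2 (4*x^4 - 8*x^2 + 4*x) dx. Term by term:
  ∫_0^2 4*x^4 dx = 128/5;  ∫_0^2 -8*x^2 dx = -64/3;  ∫_0^2 4*x dx = 8.
Sum: 128/5 − 64/3 + 8 = 184/15.
So LHS = 184/15.
∫_0^2 v(x) φ(x) dx = ∫_0^2 (6*x^4 - 8*x^3 - 10*x^2 + 4*x) dx. Term by term:
  ∫_0^2 6*x^4 dx = 192/5;  ∫_0^2 -8*x^3 dx = -32;  ∫_0^2 -10*x^2 dx = -80/3;
  ∫_0^2 4*x dx = 8.
Sum: 192/5 − 32 − 80/3 + 8 = -184/15.
So RHS = -∫_0^2 v(x) φ(x) dx = 184/15.
LHS = RHS, so the identity holds for this test φ.
Moreover u is smooth here and v(x) = u'(x) = -6*x**2 - 4*x + 2 pointwise, so the identity holds for every test function. Hence v is the weak derivative of u.


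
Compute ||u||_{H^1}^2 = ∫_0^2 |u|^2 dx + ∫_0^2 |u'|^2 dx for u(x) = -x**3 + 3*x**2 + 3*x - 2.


||u||_{H^1}^2 = 3118/35

The H^1 norm (squared) on an interval (0, L) is
  ||u||_{H^1}^2 = ∫_0^L u(x)^2 dx + ∫_0^L u'(x)^2 dx.
Compute u'(x) = -3*x**2 + 6*x + 3.
Then u(x)^2 = x**6 - 6*x**5 + 3*x**4 + 22*x**3 - 3*x**2 - 12*x + 4 and u'(x)^2 = 9*x**4 - 36*x**3 + 18*x**2 + 36*x + 9.
Integrate each monomial from 0 to 2 using ∫_0^2 c·x^n dx = c·2^(n+1)/(n+1):
  ∫_0^2 u(x)^2 dx = ∫_0^2 (x^6 - 6*x^5 + 3*x^4 + 22*x^3 - 3*x^2 - 12*x + 4) dx. Term by term:
    ∫_0^2 x^6 dx = 128/7;  ∫_0^2 -6*x^5 dx = -64;  ∫_0^2 3*x^4 dx = 96/5;
    ∫_0^2 22*x^3 dx = 88;  ∫_0^2 -3*x^2 dx = -8;  ∫_0^2 -12*x dx = -24;
    ∫_0^2 4 dx = 8.
  Sum: 128/7 − 64 + 96/5 + 88 − 8 − 24 + 8 = 1312/35.
  ∫_0^2 u'(x)^2 dx = ∫_0^2 (9*x^4 - 36*x^3 + 18*x^2 + 36*x + 9) dx. Term by term:
    ∫_0^2 9*x^4 dx = 288/5;  ∫_0^2 -36*x^3 dx = -144;  ∫_0^2 18*x^2 dx = 48;
    ∫_0^2 36*x dx = 72;  ∫_0^2 9 dx = 18.
  Sum: 288/5 − 144 + 48 + 72 + 18 = 258/5.
Adding: ||u||_{H^1}^2 = 1312/35 + 258/5 = 3118/35.


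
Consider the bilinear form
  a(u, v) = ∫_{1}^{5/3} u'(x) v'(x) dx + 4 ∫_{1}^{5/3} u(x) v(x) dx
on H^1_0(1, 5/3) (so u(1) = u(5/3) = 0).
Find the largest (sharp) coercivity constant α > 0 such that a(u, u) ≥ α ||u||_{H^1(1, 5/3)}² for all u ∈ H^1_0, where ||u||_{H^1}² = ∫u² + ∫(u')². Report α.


α = 1

Coercivity of a(·,·) on H^1_0(1, 5/3) means a(u, u) ≥ α ||u||_{H^1}² for every u ∈ H^1_0.
The interval has length L = 2/3, and Poincaré/coercivity depend only on L. Here a(u, u) = ∫(u')² + (4)·∫u².
Here c = 4 ≥ 1, so a(u,u) = ∫(u')² + c∫u² ≥ ∫(u')² + ∫u² = ||u||_{H^1}², i.e. α = 1 works. No larger α is possible: a(u,u) ≥ α||u||_{H^1}² means (1−α)∫(u')² ≥ (α−c)∫u², and for the modes u_n = sin(nπ(x−x₀)/L) (x₀ the left endpoint) one has ∫u_n²/∫(u_n')² = (L/(nπ))² → 0, so a(u_n,u_n)/||u_n||_{H^1}² → 1. Hence the optimal constant is α = 1.
Therefore α = 1.


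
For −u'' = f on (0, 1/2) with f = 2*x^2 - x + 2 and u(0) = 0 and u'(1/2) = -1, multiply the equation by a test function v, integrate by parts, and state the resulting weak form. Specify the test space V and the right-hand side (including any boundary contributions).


V = {v ∈ H^1(0, 1/2) : v(0) = 0} (test functions vanish at x = 0 where u is specified); weak form: ∫_0^1/2 u'v' dx = ∫_0^1/2 (2*x^2 - x + 2) v dx − v(1/2) for all v ∈ V.

Multiply both sides by a test function v and integrate from 0 to 1/2:
  ∫_0^1/2 −u''(x) v(x) dx = ∫_0^1/2 f(x) v(x) dx.
Integrate the LHS by parts once:
  ∫_0^1/2 −u'' v dx = −[u'(x) v(x)]_0^1/2 + ∫_0^1/2 u'(x) v'(x) dx.
Thus ∫_0^1/2 u'(x) v'(x) dx = ∫_0^1/2 f(x) v(x) dx + [u'(x) v(x)]_0^1/2.
Choose V so that boundary terms are either known or forced to vanish.
Mixed BC: u(0) = 0 (Dirichlet) and u'(1/2) = -1 (Neumann). Define V = {v ∈ H^1(0, 1/2) : v(0) = 0}. Then [u' v]_0^1/2 = u'(1/2)·v(1/2) − u'(0)·0 = − v(1/2).
Weak formulation: find u (satisfying any essential BC) such that ∫_0^1/2 u'(x) v'(x) dx = ∫_0^1/2 f v dx − v(1/2) for all v ∈ V (Dirichlet at 0 absorbed into V; Neumann datum at x = 1/2 contributes the boundary term).
Substituting f(x) = 2*x^2 - x + 2, the right-hand side is ∫_0^1/2 (2*x^2 - x + 2) v dx − v(1/2).


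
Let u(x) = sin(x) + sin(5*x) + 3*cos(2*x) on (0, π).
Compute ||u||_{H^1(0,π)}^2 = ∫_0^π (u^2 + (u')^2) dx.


||u||_{H^1(0,π)}^2 = -40/7 + 73*π/2

u'(x) = -6*sin(2*x) + cos(x) + 5*cos(5*x).
Expand u² and (u')² and integrate term by term on (0, π), using: for integers n ≥ 1, ∫_0^π sin²(nx) dx = ∫_0^π cos²(nx) dx = π/2; for n ≠ n', ∫_0^π sin(nx)sin(n'x) dx = ∫_0^π cos(nx)cos(n'x) dx = 0; and by product-to-sum, ∫_0^π sin(nx)cos(n'x) dx = ½∫_0^π [sin((n+n')x) + sin((n−n')x)] dx, which is 0 when n+n' is even and 2n/(n²−n'²) when n+n' is odd (it need not vanish on (0, π)).
  u² squared terms: (3)²·∫cos(2x)² dx = 9·π/2 = 9*π/2;  (1)²·∫sin(x)² dx = 1·π/2 = π/2;  (1)²·∫sin(5x)² dx = 1·π/2 = π/2.
  u² cross terms: 2·(3)·(1)·∫cos(2x)·sin(x) dx = 6·(-2/3) = -4;  2·(3)·(1)·∫cos(2x)·sin(5x) dx = 6·(10/21) = 20/7;  2·(1)·(1)·∫sin(x)·sin(5x) dx = 2·(0) = 0.
  So ∫_0^π u² dx = 9*π/2 + π/2 + π/2 − 4 + 20/7 + 0 = -8/7 + 11*π/2.
  (u')² squared terms: (-6)²·∫sin(2x)² dx = 36·π/2 = 18*π;  (5)²·∫cos(5x)² dx = 25·π/2 = 25*π/2;  (1)²·∫cos(x)² dx = 1·π/2 = π/2.
  (u')² cross terms: 2·(-6)·(5)·∫sin(2x)·cos(5x) dx = -60·(-4/21) = 80/7;  2·(-6)·(1)·∫sin(2x)·cos(x) dx = -12·(4/3) = -16;  2·(5)·(1)·∫cos(5x)·cos(x) dx = 10·(0) = 0.
  So ∫_0^π (u')² dx = 18*π + 25*π/2 + π/2 + 80/7 − 16 + 0 = -32/7 + 31*π.
||u||_{H^1}^2 = (-8/7 + 11*π/2) + (-32/7 + 31*π) = -40/7 + 73*π/2.


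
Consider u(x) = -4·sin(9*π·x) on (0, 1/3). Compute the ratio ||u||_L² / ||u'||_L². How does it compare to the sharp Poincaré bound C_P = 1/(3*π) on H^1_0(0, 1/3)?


||u||_L² / ||u'||_L² = 1/(9*π) < C_P = 1/(3*π).

u(x) = -4·sin(9*π·x), so u'(x) = -36*π*cos(9*π*x).
Writing u(x) = A·sin(kπx/L) with A = -4 and k = 3, use ∫_0^L sin²(kπx/L) dx = L/2 and ∫_0^L cos²(kπx/L) dx = L/2.
u² = 16·sin²(9*π·x) and (u')² = 1296*π^2·cos²(9*π·x), and each of sin², cos² integrates to L/2 = 1/6 over (0, 1/3).
∫_0^1/3 u² dx = 8/3, so ||u||_L² = 2*sqrt(6)/3.
∫_0^1/3 (u')² dx = 216*π^2, so ||u'||_L² = 6*sqrt(6)*π.
Ratio ||u||_L² / ||u'||_L² = 1/(9*π).
Sharp Poincaré constant on H^1_0(0, 1/3) is C_P = L/π = 1/(3*π), achieved by sin(3*π·x).
This is the k = 3 harmonic; the ratio L/(kπ) is strictly less than C_P = L/π, consistent with the sharp inequality ||u||_L² ≤ C_P ||u'||_L².


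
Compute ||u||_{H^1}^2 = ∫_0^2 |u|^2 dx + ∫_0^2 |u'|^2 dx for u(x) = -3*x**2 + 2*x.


||u||_{H^1}^2 = 1144/15

The H^1 norm (squared) on an interval (0, L) is
  ||u||_{H^1}^2 = ∫_0^L u(x)^2 dx + ∫_0^L u'(x)^2 dx.
Compute u'(x) = 2 - 6*x.
Then u(x)^2 = 9*x**4 - 12*x**3 + 4*x**2 and u'(x)^2 = 36*x**2 - 24*x + 4.
Integrate each monomial from 0 to 2 using ∫_0^2 c·x^n dx = c·2^(n+1)/(n+1):
  ∫_0^2 u(x)^2 dx = ∫_0^2 (9*x^4 - 12*x^3 + 4*x^2) dx. Term by term:
    ∫_0^2 9*x^4 dx = 288/5;  ∫_0^2 -12*x^3 dx = -48;  ∫_0^2 4*x^2 dx = 32/3.
  Sum: 288/5 − 48 + 32/3 = 304/15.
  ∫_0^2 u'(x)^2 dx = ∫_0^2 (36*x^2 - 24*x + 4) dx. Term by term:
    ∫_0^2 36*x^2 dx = 96;  ∫_0^2 -24*x dx = -48;  ∫_0^2 4 dx = 8.
  Sum: 96 − 48 + 8 = 56.
Adding: ||u||_{H^1}^2 = 304/15 + 56 = 1144/15.


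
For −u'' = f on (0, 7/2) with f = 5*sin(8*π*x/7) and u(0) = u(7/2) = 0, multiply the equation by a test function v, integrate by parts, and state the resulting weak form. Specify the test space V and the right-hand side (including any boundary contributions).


V = H^1_0(0, 7/2) (so v(0) = v(7/2) = 0); weak form: ∫_0^7/2 u'v' dx = ∫_0^7/2 (5*sin(8*π*x/7)) v dx for all v ∈ V.

Multiply both sides by a test function v and integrate from 0 to 7/2:
  ∫_0^7/2 −u''(x) v(x) dx = ∫_0^7/2 f(x) v(x) dx.
Integrate the LHS by parts once:
  ∫_0^7/2 −u'' v dx = −[u'(x) v(x)]_0^7/2 + ∫_0^7/2 u'(x) v'(x) dx.
Thus ∫_0^7/2 u'(x) v'(x) dx = ∫_0^7/2 f(x) v(x) dx + [u'(x) v(x)]_0^7/2.
Choose V so that boundary terms are either known or forced to vanish.
u is Dirichlet: u(0) = u(7/2) = 0. Let V = H^1_0(0, 7/2); then v(0) = v(7/2) = 0, and [u' v]_0^7/2 = 0.
Weak formulation: find u (satisfying any essential BC) such that ∫_0^7/2 u'(x) v'(x) dx = ∫_0^7/2 f v dx for all v ∈ V.
Substituting f(x) = 5*sin(8*π*x/7), the right-hand side is ∫_0^7/2 (5*sin(8*π*x/7)) v dx.


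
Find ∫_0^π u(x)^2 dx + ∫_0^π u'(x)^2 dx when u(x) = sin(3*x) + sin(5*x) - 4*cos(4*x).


||u||_{H^1(0,π)}^2 = -2176/63 + 154*π

u'(x) = 16*sin(4*x) + 3*cos(3*x) + 5*cos(5*x).
Expand u² and (u')² and integrate term by term on (0, π), using: for integers n ≥ 1, ∫_0^π sin²(nx) dx = ∫_0^π cos²(nx) dx = π/2; for n ≠ n', ∫_0^π sin(nx)sin(n'x) dx = ∫_0^π cos(nx)cos(n'x) dx = 0; and by product-to-sum, ∫_0^π sin(nx)cos(n'x) dx = ½∫_0^π [sin((n+n')x) + sin((n−n')x)] dx, which is 0 when n+n' is even and 2n/(n²−n'²) when n+n' is odd (it need not vanish on (0, π)).
  u² squared terms: (-4)²·∫cos(4x)² dx = 16·π/2 = 8*π;  (1)²·∫sin(3x)² dx = 1·π/2 = π/2;  (1)²·∫sin(5x)² dx = 1·π/2 = π/2.
  u² cross terms: 2·(-4)·(1)·∫cos(4x)·sin(3x) dx = -8·(-6/7) = 48/7;  2·(-4)·(1)·∫cos(4x)·sin(5x) dx = -8·(10/9) = -80/9;  2·(1)·(1)·∫sin(3x)·sin(5x) dx = 2·(0) = 0.
  So ∫_0^π u² dx = 8*π + π/2 + π/2 + 48/7 − 80/9 + 0 = -128/63 + 9*π.
  (u')² squared terms: (3)²·∫cos(3x)² dx = 9·π/2 = 9*π/2;  (5)²·∫cos(5x)² dx = 25·π/2 = 25*π/2;  (16)²·∫sin(4x)² dx = 256·π/2 = 128*π.
  (u')² cross terms: 2·(3)·(5)·∫cos(3x)·cos(5x) dx = 30·(0) = 0;  2·(3)·(16)·∫cos(3x)·sin(4x) dx = 96·(8/7) = 768/7;  2·(5)·(16)·∫cos(5x)·sin(4x) dx = 160·(-8/9) = -1280/9.
  So ∫_0^π (u')² dx = 9*π/2 + 25*π/2 + 128*π + 0 + 768/7 − 1280/9 = -2048/63 + 145*π.
||u||_{H^1}^2 = (-128/63 + 9*π) + (-2048/63 + 145*π) = -2176/63 + 154*π.


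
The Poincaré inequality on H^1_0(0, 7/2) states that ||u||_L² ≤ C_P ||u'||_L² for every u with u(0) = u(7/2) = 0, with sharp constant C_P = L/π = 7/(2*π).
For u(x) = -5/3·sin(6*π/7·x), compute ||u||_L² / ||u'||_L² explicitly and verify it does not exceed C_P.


||u||_L² / ||u'||_L² = 7/(6*π) < C_P = 7/(2*π).

u(x) = -5/3·sin(6*π/7·x), so u'(x) = -10*π*cos(6*π*x/7)/7.
Writing u(x) = A·sin(kπx/L) with A = -5/3 and k = 3, use ∫_0^L sin²(kπx/L) dx = L/2 and ∫_0^L cos²(kπx/L) dx = L/2.
u² = 25/9·sin²(6*π/7·x) and (u')² = 100*π^2/49·cos²(6*π/7·x), and each of sin², cos² integrates to L/2 = 7/4 over (0, 7/2).
∫_0^7/2 u² dx = 175/36, so ||u||_L² = 5*sqrt(7)/6.
∫_0^7/2 (u')² dx = 25*π^2/7, so ||u'||_L² = 5*sqrt(7)*π/7.
Ratio ||u||_L² / ||u'||_L² = 7/(6*π).
Sharp Poincaré constant on H^1_0(0, 7/2) is C_P = L/π = 7/(2*π), achieved by sin(2*π/7·x).
This is the k = 3 harmonic; the ratio L/(kπ) is strictly less than C_P = L/π, consistent with the sharp inequality ||u||_L² ≤ C_P ||u'||_L².


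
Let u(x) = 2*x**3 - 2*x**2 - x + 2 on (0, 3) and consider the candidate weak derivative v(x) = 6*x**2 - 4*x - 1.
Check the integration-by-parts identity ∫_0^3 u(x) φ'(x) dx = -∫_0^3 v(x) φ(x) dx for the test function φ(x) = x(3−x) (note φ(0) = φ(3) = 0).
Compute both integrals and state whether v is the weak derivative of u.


LHS = -207/5, RHS = -207/5. Yes, v = u' weakly.

u(x) = 2*x**3 - 2*x**2 - x + 2, classical derivative u'(x) = 6*x**2 - 4*x - 1.
φ(x) = x(3−x), so φ'(x) = 3 - 2*x.
Note φ(0) = φ(3) = 0, so the boundary term u·φ vanishes.
LHS = ∫_0^3 u(x) φ'(x) dx = ∫_0^3 (-4*x^4 + 10*x^3 - 4*x^2 - 7*x + 6) dx. Term by term:
  ∫_0^3 -4*x^4 dx = -972/5;  ∫_0^3 10*x^3 dx = 405/2;  ∫_0^3 -4*x^2 dx = -36;
  ∫_0^3 -7*x dx = -63/2;  ∫_0^3 6 dx = 18.
Sum: -972/5 + 405/2 − 36 − 63/2 + 18 = -207/5.
So LHS = -207/5.
∫_0^3 v(x) φ(x) dx = ∫_0^3 (-6*x^4 + 22*x^3 - 11*x^2 - 3*x) dx. Term by term:
  ∫_0^3 -6*x^4 dx = -1458/5;  ∫_0^3 22*x^3 dx = 891/2;  ∫_0^3 -11*x^2 dx = -99;
  ∫_0^3 -3*x dx = -27/2.
Sum: -1458/5 + 891/2 − 99 − 27/2 = 207/5.
So RHS = -∫_0^3 v(x) φ(x) dx = -207/5.
LHS = RHS, so the identity holds for this test φ.
Moreover u is smooth here and v(x) = u'(x) = 6*x**2 - 4*x - 1 pointwise, so the identity holds for every test function. Hence v is the weak derivative of u.


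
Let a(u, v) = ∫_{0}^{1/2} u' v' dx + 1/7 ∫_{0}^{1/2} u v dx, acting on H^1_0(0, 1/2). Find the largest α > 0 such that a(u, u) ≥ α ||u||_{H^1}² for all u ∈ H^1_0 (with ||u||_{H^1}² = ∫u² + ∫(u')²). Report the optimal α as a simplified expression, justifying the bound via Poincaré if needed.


α = (1 + 28*π^2)/(7*(1 + 4*π^2))

Coercivity of a(·,·) on H^1_0(0, 1/2) means a(u, u) ≥ α ||u||_{H^1}² for every u ∈ H^1_0.
The interval has length L = 1/2, and Poincaré/coercivity depend only on L. Here a(u, u) = ∫(u')² + (1/7)·∫u².
Here 0 < c = 1/7 < 1. The condition a(u,u) ≥ α||u||_{H^1}² reads (1−α)∫(u')² ≥ (α−c)∫u². Any admissible α is ≤ 1 (rapidly oscillating u have ∫u²/∫(u')² → 0), and α = 1 would force 0 ≥ (1−c)∫u², impossible since c < 1; so 1−α > 0. By the sharp Poincaré inequality on H^1_0 of an interval of length L, ∫(u')² ≥ (π/L)²∫u² with equality for the first sine mode sin(π(x−x₀)/L) (x₀ the left endpoint), so the inequality holds for all u iff (1−α)(π/L)² ≥ α − c, i.e. α ≤ ((π/L)² + c)/((π/L)² + 1) = (1 + c(L/π)²)/(1 + (L/π)²). With (π/L)² = 4*π^2 and c = 1/7, the largest admissible constant is α = ((π/L)² + c)/((π/L)² + 1).
Simplifying, α = (1 + 28*π^2)/(7*(1 + 4*π^2)).


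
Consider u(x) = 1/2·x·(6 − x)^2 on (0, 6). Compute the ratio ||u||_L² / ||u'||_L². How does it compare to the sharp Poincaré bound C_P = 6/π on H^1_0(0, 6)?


||u||_L² / ||u'||_L² = 3*sqrt(14)/7 < C_P = 6/π.

u(x) = 1/2·x·(6 − x)^2, so u'(x) = 3*(x/2 - 3)*(x - 2).
u(x) = 1/2·x·(6 − x)^2 vanishes at x = 0 and x = 6, so u ∈ H^1_0(0, 6). Differentiate via the product rule and integrate the resulting polynomials term by term.
  ∫_0^6 u² dx = ∫_0^6 (x^6/4 - 6*x^5 + 54*x^4 - 216*x^3 + 324*x^2) dx. Term by term:
    ∫_0^6 x^6/4 dx = 69984/7;  ∫_0^6 -6*x^5 dx = -46656;  ∫_0^6 54*x^4 dx = 419904/5;
    ∫_0^6 -216*x^3 dx = -69984;  ∫_0^6 324*x^2 dx = 23328.
  Sum: 69984/7 − 46656 + 419904/5 − 69984 + 23328 = 23328/35.
  ∫_0^6 (u')² dx = ∫_0^6 (9*x^4/4 - 36*x^3 + 198*x^2 - 432*x + 324) dx. Term by term:
    ∫_0^6 9*x^4/4 dx = 17496/5;  ∫_0^6 -36*x^3 dx = -11664;  ∫_0^6 198*x^2 dx = 14256;
    ∫_0^6 -432*x dx = -7776;  ∫_0^6 324 dx = 1944.
  Sum: 17496/5 − 11664 + 14256 − 7776 + 1944 = 1296/5.
∫_0^6 u² dx = 23328/35, so ||u||_L² = 108*sqrt(70)/35.
∫_0^6 (u')² dx = 1296/5, so ||u'||_L² = 36*sqrt(5)/5.
Ratio ||u||_L² / ||u'||_L² = 3*sqrt(14)/7.
Sharp Poincaré constant on H^1_0(0, 6) is C_P = L/π = 6/π, achieved by sin(π/6·x).
A polynomial bump cannot attain the sharp Poincaré constant (only the first sine eigenfunction does), so the ratio is strictly less than C_P, consistent with ||u||_L² ≤ C_P ||u'||_L².


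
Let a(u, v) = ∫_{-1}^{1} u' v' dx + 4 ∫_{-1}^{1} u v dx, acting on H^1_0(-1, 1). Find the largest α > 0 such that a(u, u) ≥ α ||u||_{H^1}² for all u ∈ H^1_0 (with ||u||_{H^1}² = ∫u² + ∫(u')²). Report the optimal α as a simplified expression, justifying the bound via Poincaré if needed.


α = 1

Coercivity of a(·,·) on H^1_0(-1, 1) means a(u, u) ≥ α ||u||_{H^1}² for every u ∈ H^1_0.
The interval has length L = 2, and Poincaré/coercivity depend only on L. Here a(u, u) = ∫(u')² + (4)·∫u².
Here c = 4 ≥ 1, so a(u,u) = ∫(u')² + c∫u² ≥ ∫(u')² + ∫u² = ||u||_{H^1}², i.e. α = 1 works. No larger α is possible: a(u,u) ≥ α||u||_{H^1}² means (1−α)∫(u')² ≥ (α−c)∫u², and for the modes u_n = sin(nπ(x−x₀)/L) (x₀ the left endpoint) one has ∫u_n²/∫(u_n')² = (L/(nπ))² → 0, so a(u_n,u_n)/||u_n||_{H^1}² → 1. Hence the optimal constant is α = 1.
Therefore α = 1.


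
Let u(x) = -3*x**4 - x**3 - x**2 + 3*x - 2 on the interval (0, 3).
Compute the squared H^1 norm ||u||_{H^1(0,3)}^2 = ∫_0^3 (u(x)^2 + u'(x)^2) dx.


||u||_{H^1}^2 = 11250591/140

The H^1 norm (squared) on an interval (0, L) is
  ||u||_{H^1}^2 = ∫_0^L u(x)^2 dx + ∫_0^L u'(x)^2 dx.
Compute u'(x) = -12*x**3 - 3*x**2 - 2*x + 3.
Then u(x)^2 = 9*x**8 + 6*x**7 + 7*x**6 - 16*x**5 + 7*x**4 - 2*x**3 + 13*x**2 - 12*x + 4 and u'(x)^2 = 144*x**6 + 72*x**5 + 57*x**4 - 60*x**3 - 14*x**2 - 12*x + 9.
Integrate each monomial from 0 to 3 using ∫_0^3 c·x^n dx = c·3^(n+1)/(n+1):
  ∫_0^3 u(x)^2 dx = ∫_0^3 (9*x^8 + 6*x^7 + 7*x^6 - 16*x^5 + 7*x^4 - 2*x^3 + 13*x^2 - 12*x + 4) dx. Term by term:
    ∫_0^3 9*x^8 dx = 19683;  ∫_0^3 6*x^7 dx = 19683/4;  ∫_0^3 7*x^6 dx = 2187;
    ∫_0^3 -16*x^5 dx = -1944;  ∫_0^3 7*x^4 dx = 1701/5;  ∫_0^3 -2*x^3 dx = -81/2;
    ∫_0^3 13*x^2 dx = 117;  ∫_0^3 -12*x dx = -54;  ∫_0^3 4 dx = 12.
  Sum: 19683 + 19683/4 + 2187 − 1944 + 1701/5 − 81/2 + 117 − 54 + 12 = 504429/20.
  ∫_0^3 u'(x)^2 dx = ∫_0^3 (144*x^6 + 72*x^5 + 57*x^4 - 60*x^3 - 14*x^2 - 12*x + 9) dx. Term by term:
    ∫_0^3 144*x^6 dx = 314928/7;  ∫_0^3 72*x^5 dx = 8748;  ∫_0^3 57*x^4 dx = 13851/5;
    ∫_0^3 -60*x^3 dx = -1215;  ∫_0^3 -14*x^2 dx = -126;  ∫_0^3 -12*x dx = -54;
    ∫_0^3 9 dx = 27.
  Sum: 314928/7 + 8748 + 13851/5 − 1215 − 126 − 54 + 27 = 1929897/35.
Adding: ||u||_{H^1}^2 = 504429/20 + 1929897/35 = 11250591/140.


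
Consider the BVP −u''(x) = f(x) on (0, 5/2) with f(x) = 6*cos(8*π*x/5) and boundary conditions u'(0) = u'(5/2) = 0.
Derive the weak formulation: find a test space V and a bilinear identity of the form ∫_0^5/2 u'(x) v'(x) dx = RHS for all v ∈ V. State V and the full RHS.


V = H^1(0, 5/2) (no boundary constraint on v; u is determined up to an additive constant); weak form: ∫_0^5/2 u'v' dx = ∫_0^5/2 (6*cos(8*π*x/5)) v dx for all v ∈ V.

Multiply both sides by a test function v and integrate from 0 to 5/2:
  ∫_0^5/2 −u''(x) v(x) dx = ∫_0^5/2 f(x) v(x) dx.
Integrate the LHS by parts once:
  ∫_0^5/2 −u'' v dx = −[u'(x) v(x)]_0^5/2 + ∫_0^5/2 u'(x) v'(x) dx.
Thus ∫_0^5/2 u'(x) v'(x) dx = ∫_0^5/2 f(x) v(x) dx + [u'(x) v(x)]_0^5/2.
Choose V so that boundary terms are either known or forced to vanish.
u has homogeneous Neumann: u'(0) = u'(5/2) = 0. So [u' v]_0^5/2 = 0·v(5/2) − 0·v(0) = 0 for any v; take V = H^1(0, 5/2).
Weak formulation: find u (satisfying any essential BC) such that ∫_0^5/2 u'(x) v'(x) dx = ∫_0^5/2 f v dx for all v ∈ V (homogeneous Neumann, so boundary terms vanish).
Substituting f(x) = 6*cos(8*π*x/5), the right-hand side is ∫_0^5/2 (6*cos(8*π*x/5)) v dx.
Compatibility check (pure Neumann): taking v ≡ 1 ∈ V gives 0 = ∫_0^5/2 f dx + (0) − (0), i.e. ∫_0^5/2 f dx must equal u'(0) − u'(5/2) = 0. Indeed ∫_0^5/2 (6*cos(8*π*x/5)) dx = 0, so the data are compatible. The solution is then unique only up to an additive constant (fix it e.g. by requiring ∫_0^5/2 u dx = 0).
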